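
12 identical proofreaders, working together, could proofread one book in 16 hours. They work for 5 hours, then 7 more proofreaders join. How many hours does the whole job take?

227/19 hours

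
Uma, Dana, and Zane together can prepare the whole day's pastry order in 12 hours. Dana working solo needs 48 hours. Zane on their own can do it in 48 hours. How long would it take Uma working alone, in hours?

Combined rate is 1/12 per hour.
Known contribution: 1/48 + 1/48 = (1 + 1)/48 = 2/48 = 1/24 per hour.
So Uma's rate is 1/12 − 1/24 = 1/24, meaning 24 hours alone.

24 hours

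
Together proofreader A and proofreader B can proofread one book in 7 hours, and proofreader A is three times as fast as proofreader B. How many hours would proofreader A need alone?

28/3 hours

Let proofreader B's rate be r; then proofreader A's rate is 3r, so together (3 + 1)r = 4r = 1/7.
Thus r = 1/28 per hour.
Proofreader B alone: 28 hours; proofreader A alone: 28/3 hours.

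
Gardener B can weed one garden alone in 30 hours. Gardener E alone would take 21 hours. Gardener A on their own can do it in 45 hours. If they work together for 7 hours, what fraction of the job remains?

Combined rate: 1/30 + 1/21 + 1/45 = (21 + 30 + 14)/630 = 65/630 = 13/126 per hour.
In 7 hours they complete 7·13/126 = 13/18 of the job.
So 5/18 remains.

5/18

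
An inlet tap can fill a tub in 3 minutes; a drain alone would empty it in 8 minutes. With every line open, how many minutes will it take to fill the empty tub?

24/5 minutes

Net rate = 1/3 − 1/8 = (8 − 3)/24 = 5/24 per minute.
Filling time = 1 ÷ (5/24) = 24/5 minutes.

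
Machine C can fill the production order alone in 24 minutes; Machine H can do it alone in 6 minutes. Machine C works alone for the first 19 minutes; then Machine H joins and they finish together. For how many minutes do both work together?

In 19 minutes Machine C does 19/24 of the job, leaving 5/24.
Machine C and Machine H together work at 5/24 per minute, so finishing takes 5/24 ÷ 5/24 = 1 minute.

1 minute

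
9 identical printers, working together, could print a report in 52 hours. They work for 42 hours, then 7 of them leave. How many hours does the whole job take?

87 hours

One printer does 1/468 of the job per hour.
After 42 hours with 9 printers, 21/26 is done (5/26 left).
With 2 printers the rate is 2/468 = 1/234, so the rest takes 5/26 ÷ 1/234 = 45 hours.
Total = 42 + 45 = 87 hours.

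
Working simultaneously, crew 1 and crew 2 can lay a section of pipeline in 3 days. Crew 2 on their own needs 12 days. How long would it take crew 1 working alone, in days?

4 days

Combined rate is 1/3 per day.
Known contribution: 1/12 per day.
So crew 1's rate is 1/3 − 1/12 = 1/4, meaning 4 days alone.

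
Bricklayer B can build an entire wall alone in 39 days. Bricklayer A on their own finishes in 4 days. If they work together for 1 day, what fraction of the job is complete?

43/156

Combined rate: 1/39 + 1/4 = (4 + 39)/156 = 43/156 per day.
In 1 day they complete 1·43/156 = 43/156 of the job.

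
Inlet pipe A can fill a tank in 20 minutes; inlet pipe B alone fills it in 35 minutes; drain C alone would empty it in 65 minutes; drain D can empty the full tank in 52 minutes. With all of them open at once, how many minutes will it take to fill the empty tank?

Net rate = 1/20 + 1/35 − 1/65 − 1/52 = (91 + 52 − 28 − 35)/1820 = 80/1820 = 4/91 per minute.
Filling time = 1 ÷ (4/91) = 91/4 minutes.

91/4 minutes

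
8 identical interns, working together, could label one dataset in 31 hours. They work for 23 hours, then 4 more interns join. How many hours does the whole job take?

85/3 hours

One intern does 1/248 of the job per hour.
After 23 hours with 8 interns, 23/31 is done (8/31 left).
With 12 interns the rate is 12/248 = 3/62, so the rest takes 8/31 ÷ 3/62 = 16/3 hours.
Total = 23 + 16/3 = 85/3 hours.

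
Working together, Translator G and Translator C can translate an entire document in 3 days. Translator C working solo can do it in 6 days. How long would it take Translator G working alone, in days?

Combined rate is 1/3 per day.
Known contribution: 1/6 per day.
So Translator G's rate is 1/3 − 1/6 = 1/6, meaning 6 days alone.

6 days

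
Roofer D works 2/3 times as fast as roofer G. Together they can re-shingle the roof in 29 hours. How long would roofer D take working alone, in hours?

Let roofer G's rate be r; then roofer D's rate is (2/3)r, so together (2/3 + 1)r = (5/3)r = 1/29.
Thus r = 3/145 per hour.
Roofer G alone: 145/3 hours; roofer D alone: 145/2 hours.

145/2 hours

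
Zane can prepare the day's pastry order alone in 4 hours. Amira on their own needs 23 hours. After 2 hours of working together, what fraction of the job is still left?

19/46

Combined rate: 1/4 + 1/23 = (23 + 4)/92 = 27/92 per hour.
In 2 hours they complete 2·27/92 = 27/46 of the job.
So 19/46 remains.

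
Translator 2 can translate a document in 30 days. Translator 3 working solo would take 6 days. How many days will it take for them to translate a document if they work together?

5 days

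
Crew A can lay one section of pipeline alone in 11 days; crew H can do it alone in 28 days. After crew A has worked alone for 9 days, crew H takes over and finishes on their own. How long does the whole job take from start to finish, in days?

In 9 days crew A does 9/11 of the job, leaving 2/11.
Crew H works at 1/28 per day, so finishing takes 2/11 ÷ 1/28 = 56/11 days.
Total time = 9 + 56/11 = 155/11 days.

155/11 days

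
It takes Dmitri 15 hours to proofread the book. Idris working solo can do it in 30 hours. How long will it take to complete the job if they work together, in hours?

10 hours

Combined rate: 1/15 + 1/30 = (2 + 1)/30 = 3/30 = 1/10 per hour.
Time = 1 ÷ (1/10) = 10 hours.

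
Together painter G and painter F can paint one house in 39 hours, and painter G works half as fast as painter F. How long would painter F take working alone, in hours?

Let painter F's rate be r; then painter G's rate is (1/2)r, so together (1/2 + 1)r = (3/2)r = 1/39.
Thus r = 2/117 per hour.
Painter F alone: 117/2 hours; painter G alone: 117 hours.

117/2 hours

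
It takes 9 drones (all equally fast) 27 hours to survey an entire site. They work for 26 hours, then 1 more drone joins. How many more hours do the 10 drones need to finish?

9/10 hours

One drone does 1/243 of the job per hour.
After 26 hours with 9 drones, 26/27 is done (1/27 left).
With 10 drones the rate is 10/243, so the rest takes 1/27 ÷ 10/243 = 9/10 hours.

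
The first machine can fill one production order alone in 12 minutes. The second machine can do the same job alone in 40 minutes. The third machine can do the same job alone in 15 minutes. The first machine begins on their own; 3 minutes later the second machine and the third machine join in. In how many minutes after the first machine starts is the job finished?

51/7 minutes

In the first 3 minutes the first machine alone does 3/12 = 1/4 of the job, leaving 3/4.
Once everyone is working, combined rate: 1/12 + 1/40 + 1/15 = (10 + 3 + 8)/120 = 21/120 = 7/40 per minute.
Remaining 3/4 at 7/40 per minute takes 30/7 minutes.
Total from the start = 3 + 30/7 = 51/7 minutes.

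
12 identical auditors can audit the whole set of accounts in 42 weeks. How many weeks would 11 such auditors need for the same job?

504/11 weeks

Total work is 12·42 = 504 auditor-weeks.
With 11 auditors: 504/11 weeks.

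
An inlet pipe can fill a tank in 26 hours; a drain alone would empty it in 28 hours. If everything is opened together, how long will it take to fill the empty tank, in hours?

364 hours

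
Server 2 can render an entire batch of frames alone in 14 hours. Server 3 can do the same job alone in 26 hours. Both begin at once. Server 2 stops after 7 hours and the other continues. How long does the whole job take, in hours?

13 hours

In the first 7 hours the combined rate is 10/91, so 10/13 of the job is done, leaving 3/13.
After server 2 leaves the rate is 1/26 per hour; the remaining 3/13 takes 6 hours.
Total = 7 + 6 = 13 hours.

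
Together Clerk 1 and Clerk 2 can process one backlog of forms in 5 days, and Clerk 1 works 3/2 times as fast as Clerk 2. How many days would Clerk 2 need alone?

25/2 days

Let Clerk 2's rate be r; then Clerk 1's rate is (3/2)r, so together (3/2 + 1)r = (5/2)r = 1/5.
Thus r = 2/25 per day.
Clerk 2 alone: 25/2 days; Clerk 1 alone: 25/3 days.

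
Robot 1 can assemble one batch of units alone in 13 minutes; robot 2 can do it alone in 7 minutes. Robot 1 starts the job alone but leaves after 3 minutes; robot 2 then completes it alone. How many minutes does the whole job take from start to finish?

109/13 minutes

In 3 minutes robot 1 does 3/13 of the job, leaving 10/13.
Robot 2 works at 1/7 per minute, so finishing takes 10/13 ÷ 1/7 = 70/13 minutes.
Total time = 3 + 70/13 = 109/13 minutes.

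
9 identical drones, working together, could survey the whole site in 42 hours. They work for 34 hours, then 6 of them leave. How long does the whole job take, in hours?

58 hours

One drone does 1/378 of the job per hour.
After 34 hours with 9 drones, 17/21 is done (4/21 left).
With 3 drones the rate is 3/378 = 1/126, so the rest takes 4/21 ÷ 1/126 = 24 hours.
Total = 34 + 24 = 58 hours.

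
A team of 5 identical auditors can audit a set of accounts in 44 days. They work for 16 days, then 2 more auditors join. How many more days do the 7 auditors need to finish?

One auditor does 1/220 of the job per day.
After 16 days with 5 auditors, 4/11 is done (7/11 left).
With 7 auditors the rate is 7/220, so the rest takes 7/11 ÷ 7/220 = 20 days.

20 days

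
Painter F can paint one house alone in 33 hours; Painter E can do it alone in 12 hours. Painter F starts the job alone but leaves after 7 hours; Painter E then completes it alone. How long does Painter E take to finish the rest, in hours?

In 7 hours Painter F does 7/33 of the job, leaving 26/33.
Painter E works at 1/12 per hour, so finishing takes 26/33 ÷ 1/12 = 104/11 hours.

104/11 hours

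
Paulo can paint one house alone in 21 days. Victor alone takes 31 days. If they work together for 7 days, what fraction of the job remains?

Combined rate: 1/21 + 1/31 = (31 + 21)/651 = 52/651 per day.
In 7 days they complete 7·52/651 = 52/93 of the job.
So 41/93 remains.

41/93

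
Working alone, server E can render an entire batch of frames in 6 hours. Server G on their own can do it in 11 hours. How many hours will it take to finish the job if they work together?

66/17 hours

Combined rate: 1/6 + 1/11 = (11 + 6)/66 = 17/66 per hour.
Time = 1 ÷ (17/66) = 66/17 hours.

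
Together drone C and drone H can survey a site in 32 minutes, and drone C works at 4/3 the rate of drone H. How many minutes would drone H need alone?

Let drone H's rate be r; then drone C's rate is (4/3)r, so together (4/3 + 1)r = (7/3)r = 1/32.
Thus r = 3/224 per minute.
Drone H alone: 224/3 minutes; drone C alone: 56 minutes.

224/3 minutes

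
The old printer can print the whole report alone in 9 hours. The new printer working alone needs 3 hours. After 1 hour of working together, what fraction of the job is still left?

Combined rate: 1/9 + 1/3 = (1 + 3)/9 = 4/9 per hour.
In 1 hour they complete 1·4/9 = 4/9 of the job.
So 5/9 remains.

5/9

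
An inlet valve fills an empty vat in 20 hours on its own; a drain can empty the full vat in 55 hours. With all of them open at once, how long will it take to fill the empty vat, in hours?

Net rate = 1/20 − 1/55 = (11 − 4)/220 = 7/220 per hour.
Filling time = 1 ÷ (7/220) = 220/7 hours.

220/7 hours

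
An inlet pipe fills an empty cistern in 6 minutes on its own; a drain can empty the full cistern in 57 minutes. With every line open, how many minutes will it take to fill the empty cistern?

114/17 minutes

Net rate = 1/6 − 1/57 = (19 − 2)/114 = 17/114 per minute.
Filling time = 1 ÷ (17/114) = 114/17 minutes.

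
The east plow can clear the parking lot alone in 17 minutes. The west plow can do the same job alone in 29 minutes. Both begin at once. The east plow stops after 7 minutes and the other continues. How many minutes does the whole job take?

290/17 minutes

In the first 7 minutes the combined rate is 46/493, so 322/493 of the job is done, leaving 171/493.
After the east plow leaves the rate is 1/29 per minute; the remaining 171/493 takes 171/17 minutes.
Total = 7 + 171/17 = 290/17 minutes.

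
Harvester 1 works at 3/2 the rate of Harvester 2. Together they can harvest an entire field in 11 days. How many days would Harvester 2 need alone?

Let Harvester 2's rate be r; then Harvester 1's rate is (3/2)r, so together (3/2 + 1)r = (5/2)r = 1/11.
Thus r = 2/55 per day.
Harvester 2 alone: 55/2 days; Harvester 1 alone: 55/3 days.

55/2 days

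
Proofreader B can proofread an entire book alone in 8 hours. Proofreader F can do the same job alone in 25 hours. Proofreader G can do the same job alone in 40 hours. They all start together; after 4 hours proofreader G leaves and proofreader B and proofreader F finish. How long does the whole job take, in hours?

60/11 hours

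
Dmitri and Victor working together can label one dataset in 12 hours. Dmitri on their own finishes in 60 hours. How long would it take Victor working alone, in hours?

Combined rate is 1/12 per hour.
Known contribution: 1/60 per hour.
So Victor's rate is 1/12 − 1/60 = 1/15, meaning 15 hours alone.

15 hours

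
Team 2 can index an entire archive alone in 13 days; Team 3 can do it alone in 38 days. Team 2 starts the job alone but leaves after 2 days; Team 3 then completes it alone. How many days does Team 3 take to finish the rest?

In 2 days Team 2 does 2/13 of the job, leaving 11/13.
Team 3 works at 1/38 per day, so finishing takes 11/13 ÷ 1/38 = 418/13 days.

418/13 days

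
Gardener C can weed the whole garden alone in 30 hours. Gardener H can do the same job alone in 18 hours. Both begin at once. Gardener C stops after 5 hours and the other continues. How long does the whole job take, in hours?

In the first 5 hours the combined rate is 4/45, so 4/9 of the job is done, leaving 5/9.
After Gardener C leaves the rate is 1/18 per hour; the remaining 5/9 takes 10 hours.
Total = 5 + 10 = 15 hours.

15 hours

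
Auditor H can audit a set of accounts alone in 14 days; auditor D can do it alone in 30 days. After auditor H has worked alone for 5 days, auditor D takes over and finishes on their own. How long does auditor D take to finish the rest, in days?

135/7 days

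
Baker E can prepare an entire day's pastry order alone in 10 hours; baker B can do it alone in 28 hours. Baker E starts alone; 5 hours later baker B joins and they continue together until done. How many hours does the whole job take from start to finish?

In 5 hours baker E does 5/10 = 1/2 of the job, leaving 1/2.
Baker E and baker B together work at 19/140 per hour, so finishing takes 1/2 ÷ 19/140 = 70/19 hours.
Total time = 5 + 70/19 = 165/19 hours.

165/19 hours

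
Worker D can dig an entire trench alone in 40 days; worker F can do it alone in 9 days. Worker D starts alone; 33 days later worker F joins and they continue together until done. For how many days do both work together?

9/7 days

In 33 days worker D does 33/40 of the job, leaving 7/40.
Worker D and worker F together work at 49/360 per day, so finishing takes 7/40 ÷ 49/360 = 9/7 days.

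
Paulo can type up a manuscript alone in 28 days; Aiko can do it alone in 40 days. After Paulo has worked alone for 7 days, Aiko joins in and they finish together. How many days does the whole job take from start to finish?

329/17 days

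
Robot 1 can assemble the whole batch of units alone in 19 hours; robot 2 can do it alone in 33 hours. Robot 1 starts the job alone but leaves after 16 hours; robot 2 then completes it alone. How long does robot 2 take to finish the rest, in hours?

99/19 hours

In 16 hours robot 1 does 16/19 of the job, leaving 3/19.
Robot 2 works at 1/33 per hour, so finishing takes 3/19 ÷ 1/33 = 99/19 hours.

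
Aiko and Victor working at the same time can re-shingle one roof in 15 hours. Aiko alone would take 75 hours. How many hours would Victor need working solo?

Combined rate is 1/15 per hour.
Known contribution: 1/75 per hour.
So Victor's rate is 1/15 − 1/75 = 4/75, meaning 75/4 hours alone.

75/4 hours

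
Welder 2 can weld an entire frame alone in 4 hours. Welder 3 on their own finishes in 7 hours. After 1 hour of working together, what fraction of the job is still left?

Combined rate: 1/4 + 1/7 = (7 + 4)/28 = 11/28 per hour.
In 1 hour they complete 1·11/28 = 11/28 of the job.
So 17/28 remains.

17/28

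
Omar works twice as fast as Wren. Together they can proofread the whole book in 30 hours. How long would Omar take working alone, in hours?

45 hours

Let Wren's rate be r; then Omar's rate is 2r, so together (2 + 1)r = 3r = 1/30.
Thus r = 1/90 per hour.
Wren alone: 90 hours; Omar alone: 45 hours.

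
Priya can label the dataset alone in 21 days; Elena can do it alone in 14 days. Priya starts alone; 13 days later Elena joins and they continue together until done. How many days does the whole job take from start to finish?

81/5 days

In 13 days Priya does 13/21 of the job, leaving 8/21.
Priya and Elena together work at 5/42 per day, so finishing takes 8/21 ÷ 5/42 = 16/5 days.
Total time = 13 + 16/5 = 81/5 days.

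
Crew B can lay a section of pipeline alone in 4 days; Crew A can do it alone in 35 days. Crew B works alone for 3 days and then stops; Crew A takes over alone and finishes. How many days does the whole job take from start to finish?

47/4 days

In 3 days Crew B does 3/4 of the job, leaving 1/4.
Crew A works at 1/35 per day, so finishing takes 1/4 ÷ 1/35 = 35/4 days.
Total time = 3 + 35/4 = 47/4 days.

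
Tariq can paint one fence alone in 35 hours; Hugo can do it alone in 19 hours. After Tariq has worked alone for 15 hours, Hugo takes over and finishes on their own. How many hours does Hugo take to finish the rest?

76/7 hours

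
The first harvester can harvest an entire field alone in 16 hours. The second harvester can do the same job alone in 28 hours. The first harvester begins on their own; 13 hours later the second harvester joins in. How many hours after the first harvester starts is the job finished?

In the first 13 hours the first harvester alone does 13/16 of the job, leaving 3/16.
Once everyone is working, combined rate: 1/16 + 1/28 = (7 + 4)/112 = 11/112 per hour.
Remaining 3/16 at 11/112 per hour takes 21/11 hours.
Total from the start = 13 + 21/11 = 164/11 hours.

164/11 hours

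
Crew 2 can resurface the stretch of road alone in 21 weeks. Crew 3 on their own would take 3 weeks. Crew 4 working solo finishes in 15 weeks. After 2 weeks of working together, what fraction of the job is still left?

Combined rate: 1/21 + 1/3 + 1/15 = (5 + 35 + 7)/105 = 47/105 per week.
In 2 weeks they complete 2·47/105 = 94/105 of the job.
So 11/105 remains.

11/105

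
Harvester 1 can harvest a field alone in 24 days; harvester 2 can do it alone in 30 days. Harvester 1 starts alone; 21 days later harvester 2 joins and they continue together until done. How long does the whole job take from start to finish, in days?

68/3 days

In 21 days harvester 1 does 21/24 = 7/8 of the job, leaving 1/8.
Harvester 1 and harvester 2 together work at 3/40 per day, so finishing takes 1/8 ÷ 3/40 = 5/3 days.
Total time = 21 + 5/3 = 68/3 days.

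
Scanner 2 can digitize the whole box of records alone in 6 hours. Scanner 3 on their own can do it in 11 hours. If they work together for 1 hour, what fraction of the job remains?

Combined rate: 1/6 + 1/11 = (11 + 6)/66 = 17/66 per hour.
In 1 hour they complete 1·17/66 = 17/66 of the job.
So 49/66 remains.

49/66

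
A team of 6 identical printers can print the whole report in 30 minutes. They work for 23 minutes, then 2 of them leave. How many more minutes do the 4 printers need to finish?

One printer does 1/180 of the job per minute.
After 23 minutes with 6 printers, 23/30 is done (7/30 left).
With 4 printers the rate is 4/180 = 1/45, so the rest takes 7/30 ÷ 1/45 = 21/2 minutes.

21/2 minutes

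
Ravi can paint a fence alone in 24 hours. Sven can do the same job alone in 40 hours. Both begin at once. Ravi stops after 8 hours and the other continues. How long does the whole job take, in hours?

In the first 8 hours the combined rate is 1/15, so 8/15 of the job is done, leaving 7/15.
After Ravi leaves the rate is 1/40 per hour; the remaining 7/15 takes 56/3 hours.
Total = 8 + 56/3 = 80/3 hours.

80/3 hours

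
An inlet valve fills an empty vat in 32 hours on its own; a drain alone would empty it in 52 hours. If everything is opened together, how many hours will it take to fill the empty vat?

Net rate = 1/32 − 1/52 = (13 − 8)/416 = 5/416 per hour.
Filling time = 1 ÷ (5/416) = 416/5 hours.

416/5 hours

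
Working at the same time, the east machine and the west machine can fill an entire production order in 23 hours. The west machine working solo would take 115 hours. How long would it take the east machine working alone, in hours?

115/4 hours

Combined rate is 1/23 per hour.
Known contribution: 1/115 per hour.
So the east machine's rate is 1/23 − 1/115 = 4/115, meaning 115/4 hours alone.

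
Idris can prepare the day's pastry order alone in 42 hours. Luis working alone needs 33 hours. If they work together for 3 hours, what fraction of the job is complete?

25/154

Combined rate: 1/42 + 1/33 = (11 + 14)/462 = 25/462 per hour.
In 3 hours they complete 3·25/462 = 25/154 of the job.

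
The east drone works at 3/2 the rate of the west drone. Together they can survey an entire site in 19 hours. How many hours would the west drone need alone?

95/2 hours

Let the west drone's rate be r; then the east drone's rate is (3/2)r, so together (3/2 + 1)r = (5/2)r = 1/19.
Thus r = 2/95 per hour.
The west drone alone: 95/2 hours; the east drone alone: 95/3 hours.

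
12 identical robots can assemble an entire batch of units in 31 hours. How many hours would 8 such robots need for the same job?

93/2 hours

Total work is 12·31 = 372 robot-hours.
With 8 robots: 372/8 = 93/2 hours.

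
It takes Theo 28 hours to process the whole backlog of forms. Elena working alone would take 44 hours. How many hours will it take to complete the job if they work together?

154/9 hours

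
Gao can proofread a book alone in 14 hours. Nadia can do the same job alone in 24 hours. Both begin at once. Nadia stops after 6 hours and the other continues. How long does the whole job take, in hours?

In the first 6 hours the combined rate is 19/168, so 19/28 of the job is done, leaving 9/28.
After Nadia leaves the rate is 1/14 per hour; the remaining 9/28 takes 9/2 hours.
Total = 6 + 9/2 = 21/2 hours.

21/2 hours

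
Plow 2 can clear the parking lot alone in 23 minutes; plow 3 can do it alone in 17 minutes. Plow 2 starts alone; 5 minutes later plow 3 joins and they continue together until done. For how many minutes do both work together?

In 5 minutes plow 2 does 5/23 of the job, leaving 18/23.
Plow 2 and plow 3 together work at 40/391 per minute, so finishing takes 18/23 ÷ 40/391 = 153/20 minutes.

153/20 minutes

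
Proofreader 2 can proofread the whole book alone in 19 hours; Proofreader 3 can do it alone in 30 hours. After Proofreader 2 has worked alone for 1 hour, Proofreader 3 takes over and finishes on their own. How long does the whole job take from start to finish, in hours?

559/19 hours

In 1 hour Proofreader 2 does 1/19 of the job, leaving 18/19.
Proofreader 3 works at 1/30 per hour, so finishing takes 18/19 ÷ 1/30 = 540/19 hours.
Total time = 1 + 540/19 = 559/19 hours.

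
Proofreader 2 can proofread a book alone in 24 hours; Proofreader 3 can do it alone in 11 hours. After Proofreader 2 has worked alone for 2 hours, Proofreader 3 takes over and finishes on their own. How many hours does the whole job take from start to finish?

145/12 hours

In 2 hours Proofreader 2 does 2/24 = 1/12 of the job, leaving 11/12.
Proofreader 3 works at 1/11 per hour, so finishing takes 11/12 ÷ 1/11 = 121/12 hours.
Total time = 2 + 121/12 = 145/12 hours.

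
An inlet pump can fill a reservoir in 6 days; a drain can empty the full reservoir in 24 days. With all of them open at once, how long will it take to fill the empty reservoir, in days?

Net rate = 1/6 − 1/24 = (4 − 1)/24 = 3/24 = 1/8 per day.
Filling time = 1 ÷ (1/8) = 8 days.

8 days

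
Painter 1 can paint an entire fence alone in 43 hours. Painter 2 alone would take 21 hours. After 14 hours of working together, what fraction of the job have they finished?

128/129

Combined rate: 1/43 + 1/21 = (21 + 43)/903 = 64/903 per hour.
In 14 hours they complete 14·64/903 = 128/129 of the job.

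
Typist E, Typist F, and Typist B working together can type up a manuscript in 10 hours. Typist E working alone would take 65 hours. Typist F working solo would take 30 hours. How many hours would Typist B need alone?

Combined rate is 1/10 per hour.
Known contribution: 1/65 + 1/30 = (6 + 13)/390 = 19/390 per hour.
So Typist B's rate is 1/10 − 19/390 = 2/39, meaning 39/2 hours alone.

39/2 hours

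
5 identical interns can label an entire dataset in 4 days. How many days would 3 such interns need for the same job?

Total work is 5·4 = 20 intern-days.
With 3 interns: 20/3 days.

20/3 days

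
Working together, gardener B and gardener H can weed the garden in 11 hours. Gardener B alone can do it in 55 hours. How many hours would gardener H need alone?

Combined rate is 1/11 per hour.
Known contribution: 1/55 per hour.
So gardener H's rate is 1/11 − 1/55 = 4/55, meaning 55/4 hours alone.

55/4 hours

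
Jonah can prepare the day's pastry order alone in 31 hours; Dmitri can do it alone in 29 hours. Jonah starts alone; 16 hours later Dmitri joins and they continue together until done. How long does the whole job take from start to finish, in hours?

93/4 hours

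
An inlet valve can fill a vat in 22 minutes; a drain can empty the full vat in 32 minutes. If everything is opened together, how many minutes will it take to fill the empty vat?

Net rate = 1/22 − 1/32 = (16 − 11)/352 = 5/352 per minute.
Filling time = 1 ÷ (5/352) = 352/5 minutes.

352/5 minutes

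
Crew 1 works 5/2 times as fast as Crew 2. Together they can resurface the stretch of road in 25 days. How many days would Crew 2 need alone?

175/2 days

Let Crew 2's rate be r; then Crew 1's rate is (5/2)r, so together (5/2 + 1)r = (7/2)r = 1/25.
Thus r = 2/175 per day.
Crew 2 alone: 175/2 days; Crew 1 alone: 35 days.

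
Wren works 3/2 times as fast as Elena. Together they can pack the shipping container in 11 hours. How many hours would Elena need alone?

Let Elena's rate be r; then Wren's rate is (3/2)r, so together (3/2 + 1)r = (5/2)r = 1/11.
Thus r = 2/55 per hour.
Elena alone: 55/2 hours; Wren alone: 55/3 hours.

55/2 hours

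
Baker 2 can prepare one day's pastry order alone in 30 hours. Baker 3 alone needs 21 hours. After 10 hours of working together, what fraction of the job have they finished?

17/21

Combined rate: 1/30 + 1/21 = (7 + 10)/210 = 17/210 per hour.
In 10 hours they complete 10·17/210 = 17/21 of the job.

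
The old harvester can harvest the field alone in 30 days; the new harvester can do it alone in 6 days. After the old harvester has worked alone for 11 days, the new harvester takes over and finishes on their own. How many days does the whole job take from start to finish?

74/5 days

In 11 days the old harvester does 11/30 of the job, leaving 19/30.
The new harvester works at 1/6 per day, so finishing takes 19/30 ÷ 1/6 = 19/5 days.
Total time = 11 + 19/5 = 74/5 days.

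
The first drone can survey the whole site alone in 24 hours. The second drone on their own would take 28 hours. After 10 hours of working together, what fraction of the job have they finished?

65/84

Combined rate: 1/24 + 1/28 = (7 + 6)/168 = 13/168 per hour.
In 10 hours they complete 10·13/168 = 65/84 of the job.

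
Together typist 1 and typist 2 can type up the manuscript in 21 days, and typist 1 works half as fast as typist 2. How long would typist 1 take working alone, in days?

Let typist 2's rate be r; then typist 1's rate is (1/2)r, so together (1/2 + 1)r = (3/2)r = 1/21.
Thus r = 2/63 per day.
Typist 2 alone: 63/2 days; typist 1 alone: 63 days.

63 days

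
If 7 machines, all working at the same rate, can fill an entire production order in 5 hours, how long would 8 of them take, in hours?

35/8 hours

Total work is 7·5 = 35 machine-hours.
With 8 machines: 35/8 hours.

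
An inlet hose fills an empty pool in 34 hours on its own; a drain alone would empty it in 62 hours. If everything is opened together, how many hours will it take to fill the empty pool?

Net rate = 1/34 − 1/62 = (31 − 17)/1054 = 14/1054 = 7/527 per hour.
Filling time = 1 ÷ (7/527) = 527/7 hours.

527/7 hours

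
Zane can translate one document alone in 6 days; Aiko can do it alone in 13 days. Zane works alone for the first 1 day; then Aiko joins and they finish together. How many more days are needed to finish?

65/19 days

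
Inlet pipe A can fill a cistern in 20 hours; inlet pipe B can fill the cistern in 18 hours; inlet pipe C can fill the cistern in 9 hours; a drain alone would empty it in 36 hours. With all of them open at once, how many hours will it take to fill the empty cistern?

90/17 hours

Net rate = 1/20 + 1/18 + 1/9 − 1/36 = (9 + 10 + 20 − 5)/180 = 34/180 = 17/90 per hour.
Filling time = 1 ÷ (17/90) = 90/17 hours.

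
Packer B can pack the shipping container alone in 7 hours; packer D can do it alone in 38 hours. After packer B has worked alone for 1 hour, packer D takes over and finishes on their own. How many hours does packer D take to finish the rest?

In 1 hour packer B does 1/7 of the job, leaving 6/7.
Packer D works at 1/38 per hour, so finishing takes 6/7 ÷ 1/38 = 228/7 hours.

228/7 hours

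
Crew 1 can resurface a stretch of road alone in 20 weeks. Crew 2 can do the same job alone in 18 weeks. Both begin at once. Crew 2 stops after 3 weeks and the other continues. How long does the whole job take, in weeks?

50/3 weeks

In the first 3 weeks the combined rate is 19/180, so 19/60 of the job is done, leaving 41/60.
After Crew 2 leaves the rate is 1/20 per week; the remaining 41/60 takes 41/3 weeks.
Total = 3 + 41/3 = 50/3 weeks.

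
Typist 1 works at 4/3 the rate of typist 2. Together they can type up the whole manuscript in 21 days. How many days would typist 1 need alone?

Let typist 2's rate be r; then typist 1's rate is (4/3)r, so together (4/3 + 1)r = (7/3)r = 1/21.
Thus r = 1/49 per day.
Typist 2 alone: 49 days; typist 1 alone: 147/4 days.

147/4 days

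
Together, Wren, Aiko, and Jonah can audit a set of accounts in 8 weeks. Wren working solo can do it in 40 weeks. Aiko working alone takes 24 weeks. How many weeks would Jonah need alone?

120/7 weeks

Combined rate is 1/8 per week.
Known contribution: 1/40 + 1/24 = (3 + 5)/120 = 8/120 = 1/15 per week.
So Jonah's rate is 1/8 − 1/15 = 7/120, meaning 120/7 weeks alone.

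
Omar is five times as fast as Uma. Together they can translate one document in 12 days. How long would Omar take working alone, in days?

72/5 days

Let Uma's rate be r; then Omar's rate is 5r, so together (5 + 1)r = 6r = 1/12.
Thus r = 1/72 per day.
Uma alone: 72 days; Omar alone: 72/5 days.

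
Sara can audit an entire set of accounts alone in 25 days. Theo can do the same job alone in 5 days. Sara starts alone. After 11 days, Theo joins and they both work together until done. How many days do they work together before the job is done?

7/3 days

In the first 11 days Sara alone does 11/25 of the job, leaving 14/25.
Once everyone is working, combined rate: 1/25 + 1/5 = (1 + 5)/25 = 6/25 per day.
Remaining 14/25 at 6/25 per day takes 7/3 days.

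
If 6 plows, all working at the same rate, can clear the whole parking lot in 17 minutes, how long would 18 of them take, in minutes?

Total work is 6·17 = 102 plow-minutes.
With 18 plows: 102/18 = 17/3 minutes.

17/3 minutes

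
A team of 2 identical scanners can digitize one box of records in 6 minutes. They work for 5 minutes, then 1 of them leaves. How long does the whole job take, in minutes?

7 minutes

One scanner does 1/12 of the job per minute.
After 5 minutes with 2 scanners, 5/6 is done (1/6 left).
With 1 scanner the rate is 1/12, so the rest takes 1/6 ÷ 1/12 = 2 minutes.
Total = 5 + 2 = 7 minutes.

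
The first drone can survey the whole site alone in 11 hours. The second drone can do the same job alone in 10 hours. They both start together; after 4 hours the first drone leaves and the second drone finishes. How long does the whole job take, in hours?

In the first 4 hours the combined rate is 21/110, so 42/55 of the job is done, leaving 13/55.
After the first drone leaves the rate is 1/10 per hour; the remaining 13/55 takes 26/11 hours.
Total = 4 + 26/11 = 70/11 hours.

70/11 hours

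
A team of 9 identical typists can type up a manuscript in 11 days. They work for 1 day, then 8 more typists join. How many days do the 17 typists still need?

90/17 days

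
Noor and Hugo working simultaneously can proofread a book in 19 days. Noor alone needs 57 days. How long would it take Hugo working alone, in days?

57/2 days

Combined rate is 1/19 per day.
Known contribution: 1/57 per day.
So Hugo's rate is 1/19 − 1/57 = 2/57, meaning 57/2 days alone.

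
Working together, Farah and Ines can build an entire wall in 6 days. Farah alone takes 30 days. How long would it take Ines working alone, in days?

Combined rate is 1/6 per day.
Known contribution: 1/30 per day.
So Ines's rate is 1/6 − 1/30 = 2/15, meaning 15/2 days alone.

15/2 days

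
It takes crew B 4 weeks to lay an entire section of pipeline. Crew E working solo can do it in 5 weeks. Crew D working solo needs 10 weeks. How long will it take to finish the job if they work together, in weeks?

20/11 weeks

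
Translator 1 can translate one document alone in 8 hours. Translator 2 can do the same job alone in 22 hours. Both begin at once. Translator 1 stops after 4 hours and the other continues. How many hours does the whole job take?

11 hours

In the first 4 hours the combined rate is 15/88, so 15/22 of the job is done, leaving 7/22.
After Translator 1 leaves the rate is 1/22 per hour; the remaining 7/22 takes 7 hours.
Total = 4 + 7 = 11 hours.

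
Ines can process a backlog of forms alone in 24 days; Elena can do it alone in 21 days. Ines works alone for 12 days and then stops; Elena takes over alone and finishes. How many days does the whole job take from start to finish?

In 12 days Ines does 12/24 = 1/2 of the job, leaving 1/2.
Elena works at 1/21 per day, so finishing takes 1/2 ÷ 1/21 = 21/2 days.
Total time = 12 + 21/2 = 45/2 days.

45/2 days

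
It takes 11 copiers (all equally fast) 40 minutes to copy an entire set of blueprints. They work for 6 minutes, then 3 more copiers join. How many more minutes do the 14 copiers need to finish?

One copier does 1/440 of the job per minute.
After 6 minutes with 11 copiers, 3/20 is done (17/20 left).
With 14 copiers the rate is 14/440 = 7/220, so the rest takes 17/20 ÷ 7/220 = 187/7 minutes.

187/7 minutes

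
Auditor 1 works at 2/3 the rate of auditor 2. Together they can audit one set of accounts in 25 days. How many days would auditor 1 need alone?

Let auditor 2's rate be r; then auditor 1's rate is (2/3)r, so together (2/3 + 1)r = (5/3)r = 1/25.
Thus r = 3/125 per day.
Auditor 2 alone: 125/3 days; auditor 1 alone: 125/2 days.

125/2 days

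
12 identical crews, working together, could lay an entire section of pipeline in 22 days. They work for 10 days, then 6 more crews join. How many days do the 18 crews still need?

One crew does 1/264 of the job per day.
After 10 days with 12 crews, 5/11 is done (6/11 left).
With 18 crews the rate is 18/264 = 3/44, so the rest takes 6/11 ÷ 3/44 = 8 days.

8 days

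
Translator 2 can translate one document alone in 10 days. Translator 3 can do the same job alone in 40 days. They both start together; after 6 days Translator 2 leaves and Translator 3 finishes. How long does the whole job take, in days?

In the first 6 days the combined rate is 1/8, so 3/4 of the job is done, leaving 1/4.
After Translator 2 leaves the rate is 1/40 per day; the remaining 1/4 takes 10 days.
Total = 6 + 10 = 16 days.

16 days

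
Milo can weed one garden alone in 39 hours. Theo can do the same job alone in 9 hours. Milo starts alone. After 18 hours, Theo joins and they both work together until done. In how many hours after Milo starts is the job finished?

In the first 18 hours Milo alone does 18/39 = 6/13 of the job, leaving 7/13.
Once everyone is working, combined rate: 1/39 + 1/9 = (3 + 13)/117 = 16/117 per hour.
Remaining 7/13 at 16/117 per hour takes 63/16 hours.
Total from the start = 18 + 63/16 = 351/16 hours.

351/16 hours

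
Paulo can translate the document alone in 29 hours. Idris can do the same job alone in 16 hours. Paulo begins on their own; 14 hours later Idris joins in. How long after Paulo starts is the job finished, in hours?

In the first 14 hours Paulo alone does 14/29 of the job, leaving 15/29.
Once everyone is working, combined rate: 1/29 + 1/16 = (16 + 29)/464 = 45/464 per hour.
Remaining 15/29 at 45/464 per hour takes 16/3 hours.
Total from the start = 14 + 16/3 = 58/3 hours.

58/3 hours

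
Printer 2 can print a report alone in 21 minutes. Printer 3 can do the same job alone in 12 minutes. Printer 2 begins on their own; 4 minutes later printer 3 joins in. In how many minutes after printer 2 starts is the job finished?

112/11 minutes

In the first 4 minutes printer 2 alone does 4/21 of the job, leaving 17/21.
Once everyone is working, combined rate: 1/21 + 1/12 = (4 + 7)/84 = 11/84 per minute.
Remaining 17/21 at 11/84 per minute takes 68/11 minutes.
Total from the start = 4 + 68/11 = 112/11 minutes.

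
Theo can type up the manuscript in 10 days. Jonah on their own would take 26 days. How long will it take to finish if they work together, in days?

Combined rate: 1/10 + 1/26 = (13 + 5)/130 = 18/130 = 9/65 per day.
Time = 1 ÷ (9/65) = 65/9 days.

65/9 days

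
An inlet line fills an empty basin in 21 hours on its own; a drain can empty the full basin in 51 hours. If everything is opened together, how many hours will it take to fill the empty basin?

357/10 hours

Net rate = 1/21 − 1/51 = (17 − 7)/357 = 10/357 per hour.
Filling time = 1 ÷ (10/357) = 357/10 hours.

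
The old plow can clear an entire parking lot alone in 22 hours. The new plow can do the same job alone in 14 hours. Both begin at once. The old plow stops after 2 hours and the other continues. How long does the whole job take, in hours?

In the first 2 hours the combined rate is 9/77, so 18/77 of the job is done, leaving 59/77.
After the old plow leaves the rate is 1/14 per hour; the remaining 59/77 takes 118/11 hours.
Total = 2 + 118/11 = 140/11 hours.

140/11 hours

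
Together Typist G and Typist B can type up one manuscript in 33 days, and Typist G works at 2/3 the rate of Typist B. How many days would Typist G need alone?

165/2 days

Let Typist B's rate be r; then Typist G's rate is (2/3)r, so together (2/3 + 1)r = (5/3)r = 1/33.
Thus r = 1/55 per day.
Typist B alone: 55 days; Typist G alone: 165/2 days.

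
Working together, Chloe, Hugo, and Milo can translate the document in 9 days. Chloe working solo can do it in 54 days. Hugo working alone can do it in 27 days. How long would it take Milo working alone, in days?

Combined rate is 1/9 per day.
Known contribution: 1/54 + 1/27 = (1 + 2)/54 = 3/54 = 1/18 per day.
So Milo's rate is 1/9 − 1/18 = 1/18, meaning 18 days alone.

18 days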